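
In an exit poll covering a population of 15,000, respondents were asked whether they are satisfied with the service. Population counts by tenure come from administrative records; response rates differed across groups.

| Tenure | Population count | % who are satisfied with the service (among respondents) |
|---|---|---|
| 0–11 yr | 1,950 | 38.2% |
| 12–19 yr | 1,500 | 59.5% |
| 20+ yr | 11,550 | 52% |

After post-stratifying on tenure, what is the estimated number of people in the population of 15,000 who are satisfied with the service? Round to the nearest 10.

Each cell contributes its population count × the respondent rate:
  0–11 yr: 1,950 × 38.2% = 744.9
  12–19 yr: 1,500 × 59.5% = 892.5
  20+ yr: 11,550 × 52% = 6006
Estimated total = 7643.4 → 7,640.

7,640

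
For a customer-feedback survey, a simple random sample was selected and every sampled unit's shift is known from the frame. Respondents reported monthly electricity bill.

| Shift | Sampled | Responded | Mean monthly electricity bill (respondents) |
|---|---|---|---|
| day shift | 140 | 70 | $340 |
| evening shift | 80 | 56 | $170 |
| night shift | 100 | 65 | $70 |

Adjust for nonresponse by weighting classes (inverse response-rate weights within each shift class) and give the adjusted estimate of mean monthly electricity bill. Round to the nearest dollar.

$213

Response rates by class: day shift 70/140 = 50%, evening shift 56/80 = 70%, night shift 65/100 = 65%.
With weight = n_sampled/n_responded per class, the weighted class total is n_sampled:
  day shift: 140 × 340 = 47,600
  evening shift: 80 × 170 = 13,600
  night shift: 100 × 70 = 7000
Adjusted estimate = 68,200 / 320 = 213.125 → $213.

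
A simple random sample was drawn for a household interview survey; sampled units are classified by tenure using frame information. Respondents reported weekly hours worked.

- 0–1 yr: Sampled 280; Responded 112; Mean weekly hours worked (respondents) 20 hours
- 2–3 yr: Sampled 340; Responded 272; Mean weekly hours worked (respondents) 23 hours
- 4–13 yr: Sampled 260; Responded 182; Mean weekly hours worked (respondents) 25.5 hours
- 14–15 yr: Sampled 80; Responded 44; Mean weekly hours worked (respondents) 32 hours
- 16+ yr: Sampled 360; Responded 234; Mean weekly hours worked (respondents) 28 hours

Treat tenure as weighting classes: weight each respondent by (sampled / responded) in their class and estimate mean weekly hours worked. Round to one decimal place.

24.8

Response rates by class: 0–1 yr 112/280 = 40%, 2–3 yr 272/340 = 80%, 4–13 yr 182/260 = 70%, 14–15 yr 44/80 = 55%, 16+ yr 234/360 = 65%.
Inverse-response-rate weighting restores each class to its sampled count, so class totals weight by n_sampled:
  0–1 yr: 280 × 20 = 5600
  2–3 yr: 340 × 23 = 7820
  4–13 yr: 260 × 25.5 = 6630
  14–15 yr: 80 × 32 = 2560
  16+ yr: 360 × 28 = 10,080
Adjusted estimate = 32,690 / 1,320 = 24.7652 → 24.8.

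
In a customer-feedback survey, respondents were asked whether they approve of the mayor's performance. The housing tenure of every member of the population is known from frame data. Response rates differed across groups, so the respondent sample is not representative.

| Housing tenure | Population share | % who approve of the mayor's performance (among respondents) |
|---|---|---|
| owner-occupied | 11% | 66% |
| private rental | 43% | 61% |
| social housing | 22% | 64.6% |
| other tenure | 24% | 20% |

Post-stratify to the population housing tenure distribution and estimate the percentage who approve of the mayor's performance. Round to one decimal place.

Weight each group's respondent value by its population share:
  owner-occupied: 0.11 × 66 = 7.26
  private rental: 0.43 × 61 = 26.23
  social housing: 0.22 × 64.6 = 14.212
  other tenure: 0.24 × 20 = 4.8
Post-stratified estimate = 52.502 → 52.5%.

52.5%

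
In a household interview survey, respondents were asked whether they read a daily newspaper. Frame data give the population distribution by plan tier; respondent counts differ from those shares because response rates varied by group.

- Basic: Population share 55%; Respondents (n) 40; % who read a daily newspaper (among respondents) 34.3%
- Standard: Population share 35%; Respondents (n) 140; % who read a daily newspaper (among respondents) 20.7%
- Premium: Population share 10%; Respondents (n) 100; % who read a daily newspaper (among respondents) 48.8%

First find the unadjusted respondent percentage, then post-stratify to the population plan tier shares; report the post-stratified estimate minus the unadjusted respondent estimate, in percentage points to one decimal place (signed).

-1.7 percentage points

Naive respondent-only estimate (weights = respondent counts):
  (40/280)×34.3 + (140/280)×20.7 + (100/280)×48.8 = 32.6786%
Reweighting by population plan tier shares:
  0.55×34.3 + 0.35×20.7 + 0.1×48.8 = 30.99%
Difference = 30.99 − 32.6786 = -1.6886 pp.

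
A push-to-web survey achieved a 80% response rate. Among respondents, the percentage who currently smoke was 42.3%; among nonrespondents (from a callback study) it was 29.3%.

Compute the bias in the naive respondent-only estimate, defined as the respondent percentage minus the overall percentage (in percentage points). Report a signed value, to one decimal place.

Nonresponse fraction = 1 − 0.8 = 0.2.
Bias = (nonresponse fraction) × (respondent percentage − nonrespondent percentage)
     = 0.2 × (42.3 − 29.3) = 0.2 × 13 = 2.6.

+2.6 percentage points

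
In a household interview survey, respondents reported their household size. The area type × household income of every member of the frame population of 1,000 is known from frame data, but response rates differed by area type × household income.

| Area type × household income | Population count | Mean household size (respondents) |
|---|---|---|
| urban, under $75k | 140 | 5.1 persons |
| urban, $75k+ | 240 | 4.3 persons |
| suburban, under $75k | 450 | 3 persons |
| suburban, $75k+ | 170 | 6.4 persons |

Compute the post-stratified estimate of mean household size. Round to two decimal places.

4.18

Each cell contributes population-share × respondent value:
  urban, under $75k: (140/1,000) × 5.1 = 0.714
  urban, $75k+: (240/1,000) × 4.3 = 1.032
  suburban, under $75k: (450/1,000) × 3 = 1.35
  suburban, $75k+: (170/1,000) × 6.4 = 1.088
Post-stratified estimate = 4.184 → 4.18.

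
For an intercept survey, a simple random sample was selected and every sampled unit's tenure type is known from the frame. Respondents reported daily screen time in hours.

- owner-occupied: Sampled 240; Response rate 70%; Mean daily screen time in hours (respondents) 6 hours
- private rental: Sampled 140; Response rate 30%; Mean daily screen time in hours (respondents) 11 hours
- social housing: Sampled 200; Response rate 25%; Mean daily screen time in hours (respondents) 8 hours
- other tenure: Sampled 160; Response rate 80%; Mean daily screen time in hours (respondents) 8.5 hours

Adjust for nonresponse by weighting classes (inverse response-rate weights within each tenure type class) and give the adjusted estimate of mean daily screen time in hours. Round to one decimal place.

8.0

Weighting each respondent by the inverse class response rate inflates each class back to its sampled size, so the class weight is n_sampled:
  owner-occupied: 240 × 6 = 1440
  private rental: 140 × 11 = 1540
  social housing: 200 × 8 = 1600
  other tenure: 160 × 8.5 = 1360
Adjusted estimate = 5940 / 740 = 8.02703 → 8.0.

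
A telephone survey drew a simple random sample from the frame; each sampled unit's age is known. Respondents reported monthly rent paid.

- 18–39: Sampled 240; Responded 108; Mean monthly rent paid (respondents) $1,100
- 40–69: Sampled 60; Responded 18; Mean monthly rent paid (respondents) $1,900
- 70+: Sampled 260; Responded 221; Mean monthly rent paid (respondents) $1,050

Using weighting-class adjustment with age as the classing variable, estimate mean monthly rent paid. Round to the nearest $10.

Class response rates: 18–39 108/240 = 45%, 40–69 18/60 = 30%, 70+ 221/260 = 85%.
Weighting each respondent by the inverse class response rate inflates each class back to its sampled size, so the class weight is n_sampled:
  18–39: 240 × 1100 = 264,000
  40–69: 60 × 1900 = 114,000
  70+: 260 × 1050 = 273,000
Adjusted estimate = 651,000 / 560 = 1162.5 → $1,160.

$1,160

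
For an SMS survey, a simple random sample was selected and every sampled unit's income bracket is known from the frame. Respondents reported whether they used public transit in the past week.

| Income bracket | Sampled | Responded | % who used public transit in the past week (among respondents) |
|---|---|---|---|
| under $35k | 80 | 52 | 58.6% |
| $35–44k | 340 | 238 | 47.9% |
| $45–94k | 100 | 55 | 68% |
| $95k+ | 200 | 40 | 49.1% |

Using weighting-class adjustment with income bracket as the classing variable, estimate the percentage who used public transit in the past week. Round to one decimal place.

52.2%

Response rates by class: under $35k 52/80 = 65%, $35–44k 238/340 = 70%, $45–94k 55/100 = 55%, $95k+ 40/200 = 20%.
Weighting each respondent by the inverse class response rate inflates each class back to its sampled size, so the class weight is n_sampled:
  under $35k: 80 × 58.6 = 4688
  $35–44k: 340 × 47.9 = 16,286
  $45–94k: 100 × 68 = 6800
  $95k+: 200 × 49.1 = 9820
Adjusted estimate = 37,594 / 720 = 52.2139 → 52.2%.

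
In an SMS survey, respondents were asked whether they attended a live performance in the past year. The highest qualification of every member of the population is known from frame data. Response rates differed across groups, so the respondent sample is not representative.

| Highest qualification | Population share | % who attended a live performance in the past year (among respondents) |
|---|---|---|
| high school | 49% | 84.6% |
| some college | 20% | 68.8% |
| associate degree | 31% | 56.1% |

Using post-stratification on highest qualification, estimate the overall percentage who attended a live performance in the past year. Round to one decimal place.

Post-stratification weights by population share, not respondent share:
  high school: 0.49 × 84.6 = 41.454
  some college: 0.2 × 68.8 = 13.76
  associate degree: 0.31 × 56.1 = 17.391
Post-stratified estimate = 72.605 → 72.6%.

72.6%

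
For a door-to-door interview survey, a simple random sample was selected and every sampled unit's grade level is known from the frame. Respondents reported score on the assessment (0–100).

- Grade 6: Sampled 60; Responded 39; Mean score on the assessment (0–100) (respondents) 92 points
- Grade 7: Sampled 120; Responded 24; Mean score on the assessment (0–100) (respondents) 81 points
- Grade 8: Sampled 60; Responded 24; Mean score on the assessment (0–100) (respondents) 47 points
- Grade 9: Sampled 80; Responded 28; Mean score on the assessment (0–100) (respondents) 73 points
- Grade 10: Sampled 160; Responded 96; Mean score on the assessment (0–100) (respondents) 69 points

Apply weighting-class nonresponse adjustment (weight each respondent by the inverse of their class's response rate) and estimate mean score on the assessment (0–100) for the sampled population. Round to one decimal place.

72.8

Class response rates: Grade 6 39/60 = 65%, Grade 7 24/120 = 20%, Grade 8 24/60 = 40%, Grade 9 28/80 = 35%, Grade 10 96/160 = 60%.
With weight = n_sampled/n_responded per class, the weighted class total is n_sampled:
  Grade 6: 60 × 92 = 5520
  Grade 7: 120 × 81 = 9720
  Grade 8: 60 × 47 = 2820
  Grade 9: 80 × 73 = 5840
  Grade 10: 160 × 69 = 11,040
Adjusted estimate = 34,940 / 480 = 72.7917 → 72.8.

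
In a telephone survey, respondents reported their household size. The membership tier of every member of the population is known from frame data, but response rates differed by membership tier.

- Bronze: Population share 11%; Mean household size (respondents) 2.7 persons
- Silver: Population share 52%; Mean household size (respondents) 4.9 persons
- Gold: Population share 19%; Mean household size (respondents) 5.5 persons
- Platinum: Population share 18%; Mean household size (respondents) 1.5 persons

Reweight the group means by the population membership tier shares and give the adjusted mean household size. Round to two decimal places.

Reweight to the known membership tier distribution:
  Bronze: 0.11 × 2.7 = 0.297
  Silver: 0.52 × 4.9 = 2.548
  Gold: 0.19 × 5.5 = 1.045
  Platinum: 0.18 × 1.5 = 0.27
Post-stratified estimate = 4.16 → 4.16.

4.16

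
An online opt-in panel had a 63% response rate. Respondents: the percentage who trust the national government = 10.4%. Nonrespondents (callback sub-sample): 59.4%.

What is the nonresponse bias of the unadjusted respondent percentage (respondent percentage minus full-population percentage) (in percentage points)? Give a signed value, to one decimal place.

Nonresponse fraction = 1 − 0.63 = 0.37.
Bias = (nonresponse fraction) × (respondent percentage − nonrespondent percentage)
     = 0.37 × (10.4 − 59.4) = 0.37 × -49 = -18.13.

-18.1 percentage points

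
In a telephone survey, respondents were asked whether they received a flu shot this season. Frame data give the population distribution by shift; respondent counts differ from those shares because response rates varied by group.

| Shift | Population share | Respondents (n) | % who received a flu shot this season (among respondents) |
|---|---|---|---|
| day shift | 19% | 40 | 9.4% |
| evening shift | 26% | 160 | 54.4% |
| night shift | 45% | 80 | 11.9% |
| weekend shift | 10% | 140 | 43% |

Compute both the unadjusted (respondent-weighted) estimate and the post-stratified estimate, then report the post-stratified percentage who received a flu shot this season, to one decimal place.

Unadjusted (pooled respondent) estimate weights by respondent counts:
  (40/420)×9.4 + (160/420)×54.4 + (80/420)×11.9 + (140/420)×43 = 38.219%
Post-stratified estimate weights by population shares:
  0.19×9.4 + 0.26×54.4 + 0.45×11.9 + 0.1×43 = 25.585%

25.6%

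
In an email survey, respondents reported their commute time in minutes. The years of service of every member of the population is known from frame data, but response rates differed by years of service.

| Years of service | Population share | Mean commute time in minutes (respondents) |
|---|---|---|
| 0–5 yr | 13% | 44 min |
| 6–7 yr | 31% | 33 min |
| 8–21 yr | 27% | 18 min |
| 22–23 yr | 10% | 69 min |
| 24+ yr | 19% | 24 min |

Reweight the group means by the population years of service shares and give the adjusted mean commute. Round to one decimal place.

32.3

Each cell contributes population-share × respondent value:
  0–5 yr: 0.13 × 44 = 5.72
  6–7 yr: 0.31 × 33 = 10.23
  8–21 yr: 0.27 × 18 = 4.86
  22–23 yr: 0.1 × 69 = 6.9
  24+ yr: 0.19 × 24 = 4.56
Post-stratified estimate = 32.27 → 32.3.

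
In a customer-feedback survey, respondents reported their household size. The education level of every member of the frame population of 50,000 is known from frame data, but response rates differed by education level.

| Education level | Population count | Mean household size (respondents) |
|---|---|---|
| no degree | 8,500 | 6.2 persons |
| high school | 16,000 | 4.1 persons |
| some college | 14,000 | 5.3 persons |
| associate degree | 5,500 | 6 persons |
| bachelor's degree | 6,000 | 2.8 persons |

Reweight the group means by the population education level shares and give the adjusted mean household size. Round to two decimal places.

Post-stratification weights by population share, not respondent share:
  no degree: (8,500/50,000) × 6.2 = 1.054
  high school: (16,000/50,000) × 4.1 = 1.312
  some college: (14,000/50,000) × 5.3 = 1.484
  associate degree: (5,500/50,000) × 6 = 0.66
  bachelor's degree: (6,000/50,000) × 2.8 = 0.336
Post-stratified estimate = 4.846 → 4.85.

4.85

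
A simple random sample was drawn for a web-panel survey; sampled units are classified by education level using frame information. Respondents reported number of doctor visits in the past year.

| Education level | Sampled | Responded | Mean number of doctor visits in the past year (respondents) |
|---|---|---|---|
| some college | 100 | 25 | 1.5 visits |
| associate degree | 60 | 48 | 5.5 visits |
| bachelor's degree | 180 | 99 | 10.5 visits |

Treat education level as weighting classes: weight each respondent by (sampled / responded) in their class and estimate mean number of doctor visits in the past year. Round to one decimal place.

Response rates by class: some college 25/100 = 25%, associate degree 48/60 = 80%, bachelor's degree 99/180 = 55%.
Each respondent's weight = sampled/responded in their class; summing within a class gives n_sampled, so:
  some college: 100 × 1.5 = 150
  associate degree: 60 × 5.5 = 330
  bachelor's degree: 180 × 10.5 = 1890
Adjusted estimate = 2370 / 340 = 6.97059 → 7.0.

7.0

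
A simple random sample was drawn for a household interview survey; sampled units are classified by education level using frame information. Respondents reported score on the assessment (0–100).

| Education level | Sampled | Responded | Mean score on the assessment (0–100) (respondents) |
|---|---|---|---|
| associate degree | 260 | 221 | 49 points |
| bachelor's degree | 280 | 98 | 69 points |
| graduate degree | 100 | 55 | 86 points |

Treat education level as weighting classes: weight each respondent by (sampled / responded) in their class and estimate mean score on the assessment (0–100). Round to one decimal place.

63.5

Response rates by class: associate degree 221/260 = 85%, bachelor's degree 98/280 = 35%, graduate degree 55/100 = 55%.
Each respondent's weight = sampled/responded in their class; summing within a class gives n_sampled, so:
  associate degree: 260 × 49 = 12,740
  bachelor's degree: 280 × 69 = 19,320
  graduate degree: 100 × 86 = 8600
Adjusted estimate = 40,660 / 640 = 63.5312 → 63.5.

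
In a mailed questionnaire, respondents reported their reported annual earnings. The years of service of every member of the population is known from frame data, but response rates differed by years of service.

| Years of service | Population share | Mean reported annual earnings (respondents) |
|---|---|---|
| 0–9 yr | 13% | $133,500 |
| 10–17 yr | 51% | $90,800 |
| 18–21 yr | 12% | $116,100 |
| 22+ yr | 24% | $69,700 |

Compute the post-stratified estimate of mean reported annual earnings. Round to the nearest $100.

$94,300

Each cell contributes population-share × respondent value:
  0–9 yr: 0.13 × 133,500 = 17,355
  10–17 yr: 0.51 × 90,800 = 46,308
  18–21 yr: 0.12 × 116,100 = 13,932
  22+ yr: 0.24 × 69,700 = 16,728
Post-stratified estimate = 94,323 → $94,300.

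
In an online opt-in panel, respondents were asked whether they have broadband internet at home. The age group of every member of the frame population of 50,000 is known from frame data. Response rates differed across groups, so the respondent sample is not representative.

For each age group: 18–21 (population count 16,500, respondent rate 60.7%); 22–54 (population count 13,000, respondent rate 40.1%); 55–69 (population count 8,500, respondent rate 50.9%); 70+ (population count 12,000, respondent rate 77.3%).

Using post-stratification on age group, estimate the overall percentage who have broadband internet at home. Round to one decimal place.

Post-stratification weights by population share, not respondent share:
  18–21: (16,500/50,000) × 60.7 = 20.031
  22–54: (13,000/50,000) × 40.1 = 10.426
  55–69: (8,500/50,000) × 50.9 = 8.653
  70+: (12,000/50,000) × 77.3 = 18.552
Post-stratified estimate = 57.662 → 57.7%.

57.7%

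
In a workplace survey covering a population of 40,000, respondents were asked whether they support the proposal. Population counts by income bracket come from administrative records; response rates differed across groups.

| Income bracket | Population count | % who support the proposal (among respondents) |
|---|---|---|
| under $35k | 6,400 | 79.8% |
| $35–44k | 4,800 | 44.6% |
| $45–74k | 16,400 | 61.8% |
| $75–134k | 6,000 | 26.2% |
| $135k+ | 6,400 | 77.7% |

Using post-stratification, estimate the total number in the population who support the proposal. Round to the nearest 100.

Estimated count per cell = population count × respondent percentage:
  under $35k: 6,400 × 79.8% = 5107.2
  $35–44k: 4,800 × 44.6% = 2140.8
  $45–74k: 16,400 × 61.8% = 10135.2
  $75–134k: 6,000 × 26.2% = 1572
  $135k+: 6,400 × 77.7% = 4972.8
Estimated total = 23,928 → 23,900.

23,900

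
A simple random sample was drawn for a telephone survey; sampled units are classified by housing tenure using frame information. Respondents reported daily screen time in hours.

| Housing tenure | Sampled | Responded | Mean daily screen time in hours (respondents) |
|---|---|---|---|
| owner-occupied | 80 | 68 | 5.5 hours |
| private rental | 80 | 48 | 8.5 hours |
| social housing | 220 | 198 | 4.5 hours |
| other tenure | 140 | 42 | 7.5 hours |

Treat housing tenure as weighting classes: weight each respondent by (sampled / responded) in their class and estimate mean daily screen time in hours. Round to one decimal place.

Response rates by class: owner-occupied 68/80 = 85%, private rental 48/80 = 60%, social housing 198/220 = 90%, other tenure 42/140 = 30%.
With weight = n_sampled/n_responded per class, the weighted class total is n_sampled:
  owner-occupied: 80 × 5.5 = 440
  private rental: 80 × 8.5 = 680
  social housing: 220 × 4.5 = 990
  other tenure: 140 × 7.5 = 1050
Adjusted estimate = 3160 / 520 = 6.07692 → 6.1.

6.1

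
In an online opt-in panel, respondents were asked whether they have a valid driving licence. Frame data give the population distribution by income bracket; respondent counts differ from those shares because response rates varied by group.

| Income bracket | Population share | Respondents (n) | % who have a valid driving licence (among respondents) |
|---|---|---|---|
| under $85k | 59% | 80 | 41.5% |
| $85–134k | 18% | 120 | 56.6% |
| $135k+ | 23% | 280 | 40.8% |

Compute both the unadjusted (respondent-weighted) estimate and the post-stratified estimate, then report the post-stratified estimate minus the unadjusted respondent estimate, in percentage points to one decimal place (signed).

Unadjusted (pooled respondent) estimate weights by respondent counts:
  (80/480)×41.5 + (120/480)×56.6 + (280/480)×40.8 = 44.8667%
Post-stratifying to population shares instead:
  0.59×41.5 + 0.18×56.6 + 0.23×40.8 = 44.057%
Difference = 44.057 − 44.8667 = -0.8097 pp.

-0.8 percentage points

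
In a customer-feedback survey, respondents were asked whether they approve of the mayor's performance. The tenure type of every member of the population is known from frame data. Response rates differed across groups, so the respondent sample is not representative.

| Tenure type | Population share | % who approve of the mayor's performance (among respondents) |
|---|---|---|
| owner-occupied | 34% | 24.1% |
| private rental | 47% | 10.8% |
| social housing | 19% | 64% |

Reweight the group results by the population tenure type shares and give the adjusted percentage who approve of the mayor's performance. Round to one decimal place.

25.4%

Weight each group's respondent value by its population share:
  owner-occupied: 0.34 × 24.1 = 8.194
  private rental: 0.47 × 10.8 = 5.076
  social housing: 0.19 × 64 = 12.16
Post-stratified estimate = 25.43 → 25.4%.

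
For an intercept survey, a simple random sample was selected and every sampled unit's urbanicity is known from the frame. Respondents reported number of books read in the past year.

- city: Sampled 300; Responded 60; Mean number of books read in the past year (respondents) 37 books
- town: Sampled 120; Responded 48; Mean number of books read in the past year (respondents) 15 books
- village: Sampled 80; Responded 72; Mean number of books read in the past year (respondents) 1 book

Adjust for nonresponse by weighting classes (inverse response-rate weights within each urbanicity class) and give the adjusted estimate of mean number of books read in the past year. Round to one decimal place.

Class response rates: city 60/300 = 20%, town 48/120 = 40%, village 72/80 = 90%.
Each respondent's weight = sampled/responded in their class; summing within a class gives n_sampled, so:
  city: 300 × 37 = 11,100
  town: 120 × 15 = 1800
  village: 80 × 1 = 80
Adjusted estimate = 12,980 / 500 = 25.96 → 26.0.

26.0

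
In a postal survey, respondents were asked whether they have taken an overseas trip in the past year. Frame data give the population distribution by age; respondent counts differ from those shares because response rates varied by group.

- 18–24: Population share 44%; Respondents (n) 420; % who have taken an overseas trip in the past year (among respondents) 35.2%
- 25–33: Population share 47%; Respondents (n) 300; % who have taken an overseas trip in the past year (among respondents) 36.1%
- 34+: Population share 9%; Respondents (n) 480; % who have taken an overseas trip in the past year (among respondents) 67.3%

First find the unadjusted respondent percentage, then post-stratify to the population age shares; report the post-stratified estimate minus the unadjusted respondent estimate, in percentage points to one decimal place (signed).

-9.8 percentage points

Naive respondent-only estimate (weights = respondent counts):
  (420/1200)×35.2 + (300/1200)×36.1 + (480/1200)×67.3 = 48.265%
Post-stratified estimate weights by population shares:
  0.44×35.2 + 0.47×36.1 + 0.09×67.3 = 38.512%
Difference = 38.512 − 48.265 = -9.753 pp.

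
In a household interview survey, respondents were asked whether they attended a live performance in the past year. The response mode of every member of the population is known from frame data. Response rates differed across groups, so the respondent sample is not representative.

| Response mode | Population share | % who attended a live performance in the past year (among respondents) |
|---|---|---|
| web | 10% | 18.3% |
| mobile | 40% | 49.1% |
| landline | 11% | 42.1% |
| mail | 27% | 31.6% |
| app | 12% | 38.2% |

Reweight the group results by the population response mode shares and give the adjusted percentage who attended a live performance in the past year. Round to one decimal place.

Each cell contributes population-share × respondent value:
  web: 0.1 × 18.3 = 1.83
  mobile: 0.4 × 49.1 = 19.64
  landline: 0.11 × 42.1 = 4.631
  mail: 0.27 × 31.6 = 8.532
  app: 0.12 × 38.2 = 4.584
Post-stratified estimate = 39.217 → 39.2%.

39.2%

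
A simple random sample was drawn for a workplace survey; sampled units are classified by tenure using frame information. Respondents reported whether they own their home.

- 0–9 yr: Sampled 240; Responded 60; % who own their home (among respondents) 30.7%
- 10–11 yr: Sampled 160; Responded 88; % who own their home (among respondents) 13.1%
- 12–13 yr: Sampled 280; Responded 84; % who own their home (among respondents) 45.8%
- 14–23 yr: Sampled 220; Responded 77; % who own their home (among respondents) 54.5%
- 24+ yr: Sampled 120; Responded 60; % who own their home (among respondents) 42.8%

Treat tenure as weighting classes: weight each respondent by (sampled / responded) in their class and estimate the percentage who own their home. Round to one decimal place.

38.6%

Class response rates: 0–9 yr 60/240 = 25%, 10–11 yr 88/160 = 55%, 12–13 yr 84/280 = 30%, 14–23 yr 77/220 = 35%, 24+ yr 60/120 = 50%.
With weight = n_sampled/n_responded per class, the weighted class total is n_sampled:
  0–9 yr: 240 × 30.7 = 7368
  10–11 yr: 160 × 13.1 = 2096
  12–13 yr: 280 × 45.8 = 12,824
  14–23 yr: 220 × 54.5 = 11,990
  24+ yr: 120 × 42.8 = 5136
Adjusted estimate = 39,414 / 1,020 = 38.6412 → 38.6%.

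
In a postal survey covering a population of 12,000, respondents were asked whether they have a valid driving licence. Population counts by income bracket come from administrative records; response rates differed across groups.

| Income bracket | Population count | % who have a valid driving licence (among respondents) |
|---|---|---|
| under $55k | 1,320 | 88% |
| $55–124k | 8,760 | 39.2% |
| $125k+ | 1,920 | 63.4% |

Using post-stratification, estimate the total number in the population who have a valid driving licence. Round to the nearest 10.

5,810

Apply each group's respondent rate to its population count:
  under $55k: 1,320 × 88% = 1161.6
  $55–124k: 8,760 × 39.2% = 3433.92
  $125k+: 1,920 × 63.4% = 1217.28
Estimated total = 5812.8 → 5,810.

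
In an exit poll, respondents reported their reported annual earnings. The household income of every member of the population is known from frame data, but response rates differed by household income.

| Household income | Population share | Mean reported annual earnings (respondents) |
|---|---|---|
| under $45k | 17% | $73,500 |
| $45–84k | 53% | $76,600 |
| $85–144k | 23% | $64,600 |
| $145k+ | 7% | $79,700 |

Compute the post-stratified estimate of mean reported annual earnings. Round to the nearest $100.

$73,500

Weight each group's respondent value by its population share:
  under $45k: 0.17 × 73,500 = 12,495
  $45–84k: 0.53 × 76,600 = 40,598
  $85–144k: 0.23 × 64,600 = 14,858
  $145k+: 0.07 × 79,700 = 5579
Post-stratified estimate = 73,530 → $73,500.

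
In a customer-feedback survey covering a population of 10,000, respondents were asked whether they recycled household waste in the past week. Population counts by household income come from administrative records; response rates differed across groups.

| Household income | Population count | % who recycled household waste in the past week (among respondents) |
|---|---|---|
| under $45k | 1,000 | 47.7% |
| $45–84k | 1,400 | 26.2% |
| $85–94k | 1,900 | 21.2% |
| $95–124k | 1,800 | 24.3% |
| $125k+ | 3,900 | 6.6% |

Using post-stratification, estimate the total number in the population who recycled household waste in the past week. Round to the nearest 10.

1,940

Apply each group's respondent rate to its population count:
  under $45k: 1,000 × 47.7% = 477
  $45–84k: 1,400 × 26.2% = 366.8
  $85–94k: 1,900 × 21.2% = 402.8
  $95–124k: 1,800 × 24.3% = 437.4
  $125k+: 3,900 × 6.6% = 257.4
Estimated total = 1941.4 → 1,940.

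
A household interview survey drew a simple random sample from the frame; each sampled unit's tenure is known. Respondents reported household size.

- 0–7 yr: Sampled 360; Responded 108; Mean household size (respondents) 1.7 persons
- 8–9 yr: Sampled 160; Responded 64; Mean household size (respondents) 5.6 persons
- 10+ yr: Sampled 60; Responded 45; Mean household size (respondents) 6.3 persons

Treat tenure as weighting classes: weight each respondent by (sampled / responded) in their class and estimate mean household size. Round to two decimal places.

Class response rates: 0–7 yr 108/360 = 30%, 8–9 yr 64/160 = 40%, 10+ yr 45/60 = 75%.
Each respondent's weight = sampled/responded in their class; summing within a class gives n_sampled, so:
  0–7 yr: 360 × 1.7 = 612
  8–9 yr: 160 × 5.6 = 896
  10+ yr: 60 × 6.3 = 378
Adjusted estimate = 1886 / 580 = 3.25172 → 3.25.

3.25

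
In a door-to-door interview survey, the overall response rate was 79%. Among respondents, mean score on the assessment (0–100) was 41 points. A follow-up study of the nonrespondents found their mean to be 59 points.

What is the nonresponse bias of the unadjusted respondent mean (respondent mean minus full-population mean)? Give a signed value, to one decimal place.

Nonresponse fraction = 1 − 0.79 = 0.21.
Bias = (nonresponse fraction) × (respondent mean − nonrespondent mean)
     = 0.21 × (41 − 59) = 0.21 × -18 = -3.78.

-3.8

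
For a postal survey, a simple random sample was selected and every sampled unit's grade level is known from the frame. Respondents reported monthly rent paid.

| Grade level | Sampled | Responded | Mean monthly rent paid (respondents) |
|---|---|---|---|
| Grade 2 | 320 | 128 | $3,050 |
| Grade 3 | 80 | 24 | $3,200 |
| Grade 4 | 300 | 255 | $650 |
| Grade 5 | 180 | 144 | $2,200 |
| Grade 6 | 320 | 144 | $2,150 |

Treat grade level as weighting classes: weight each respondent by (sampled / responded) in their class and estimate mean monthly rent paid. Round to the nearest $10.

Response rates by class: Grade 2 128/320 = 40%, Grade 3 24/80 = 30%, Grade 4 255/300 = 85%, Grade 5 144/180 = 80%, Grade 6 144/320 = 45%.
Each respondent's weight = sampled/responded in their class; summing within a class gives n_sampled, so:
  Grade 2: 320 × 3050 = 976,000
  Grade 3: 80 × 3200 = 256,000
  Grade 4: 300 × 650 = 195,000
  Grade 5: 180 × 2200 = 396,000
  Grade 6: 320 × 2150 = 688,000
Adjusted estimate = 2,511,000 / 1,200 = 2092.5 → $2,090.

$2,090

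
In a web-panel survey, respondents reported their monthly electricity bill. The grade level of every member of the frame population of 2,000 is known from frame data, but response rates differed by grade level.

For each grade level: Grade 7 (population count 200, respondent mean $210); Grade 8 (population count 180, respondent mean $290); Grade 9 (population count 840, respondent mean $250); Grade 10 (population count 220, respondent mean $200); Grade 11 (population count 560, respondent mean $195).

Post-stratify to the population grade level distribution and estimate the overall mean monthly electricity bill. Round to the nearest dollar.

Each cell contributes population-share × respondent value:
  Grade 7: (200/2,000) × 210 = 21
  Grade 8: (180/2,000) × 290 = 26.1
  Grade 9: (840/2,000) × 250 = 105
  Grade 10: (220/2,000) × 200 = 22
  Grade 11: (560/2,000) × 195 = 54.6
Post-stratified estimate = 228.7 → $229.

$229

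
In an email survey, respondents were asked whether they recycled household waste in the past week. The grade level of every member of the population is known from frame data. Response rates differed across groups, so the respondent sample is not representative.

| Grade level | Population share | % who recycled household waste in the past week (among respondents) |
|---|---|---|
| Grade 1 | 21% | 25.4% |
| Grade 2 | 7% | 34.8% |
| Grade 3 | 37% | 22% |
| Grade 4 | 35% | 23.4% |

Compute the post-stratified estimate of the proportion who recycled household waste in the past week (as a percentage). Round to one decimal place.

Reweight to the known grade level distribution:
  Grade 1: 0.21 × 25.4 = 5.334
  Grade 2: 0.07 × 34.8 = 2.436
  Grade 3: 0.37 × 22 = 8.14
  Grade 4: 0.35 × 23.4 = 8.19
Post-stratified estimate = 24.1 → 24.1%.

24.1%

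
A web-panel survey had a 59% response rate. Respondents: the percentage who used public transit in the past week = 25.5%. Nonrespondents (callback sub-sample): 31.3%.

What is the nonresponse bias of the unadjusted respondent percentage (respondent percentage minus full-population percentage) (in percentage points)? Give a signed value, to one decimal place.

Nonresponse fraction = 1 − 0.59 = 0.41.
Bias = (nonresponse fraction) × (respondent percentage − nonrespondent percentage)
     = 0.41 × (25.5 − 31.3) = 0.41 × -5.8 = -2.378.

-2.4 percentage points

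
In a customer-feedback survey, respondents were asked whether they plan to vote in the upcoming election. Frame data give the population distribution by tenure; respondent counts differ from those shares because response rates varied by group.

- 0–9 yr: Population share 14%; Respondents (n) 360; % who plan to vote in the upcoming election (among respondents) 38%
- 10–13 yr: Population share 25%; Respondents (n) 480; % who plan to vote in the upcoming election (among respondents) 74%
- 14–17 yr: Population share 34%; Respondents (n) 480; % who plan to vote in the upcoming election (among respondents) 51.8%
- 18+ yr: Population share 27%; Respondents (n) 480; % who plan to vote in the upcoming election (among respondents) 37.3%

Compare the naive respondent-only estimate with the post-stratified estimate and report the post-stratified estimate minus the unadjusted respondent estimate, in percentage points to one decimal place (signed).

+0.4 percentage points

Naive respondent-only estimate (weights = respondent counts):
  (360/1800)×38 + (480/1800)×74 + (480/1800)×51.8 + (480/1800)×37.3 = 51.0933%
Post-stratifying to population shares instead:
  0.14×38 + 0.25×74 + 0.34×51.8 + 0.27×37.3 = 51.503%
Difference = 51.503 − 51.0933 = 0.4097 pp.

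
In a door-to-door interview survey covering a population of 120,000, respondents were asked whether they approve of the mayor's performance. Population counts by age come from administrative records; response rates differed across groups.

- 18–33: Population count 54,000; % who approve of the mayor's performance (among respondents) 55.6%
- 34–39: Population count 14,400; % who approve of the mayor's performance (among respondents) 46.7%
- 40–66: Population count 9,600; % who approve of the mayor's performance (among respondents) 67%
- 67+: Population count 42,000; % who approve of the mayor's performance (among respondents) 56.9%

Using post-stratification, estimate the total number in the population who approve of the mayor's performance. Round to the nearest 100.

Apply each group's respondent rate to its population count:
  18–33: 54,000 × 55.6% = 30,024
  34–39: 14,400 × 46.7% = 6724.8
  40–66: 9,600 × 67% = 6432
  67+: 42,000 × 56.9% = 23,898
Estimated total = 67078.8 → 67,100.

67,100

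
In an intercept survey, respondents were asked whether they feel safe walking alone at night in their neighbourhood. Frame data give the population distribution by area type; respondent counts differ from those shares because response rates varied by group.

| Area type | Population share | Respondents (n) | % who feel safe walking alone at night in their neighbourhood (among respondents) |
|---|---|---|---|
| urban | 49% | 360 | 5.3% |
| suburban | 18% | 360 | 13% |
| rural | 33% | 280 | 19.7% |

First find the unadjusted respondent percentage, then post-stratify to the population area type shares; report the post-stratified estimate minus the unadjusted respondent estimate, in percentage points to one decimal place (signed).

-0.7 percentage points

Unadjusted (pooled respondent) estimate weights by respondent counts:
  (360/1000)×5.3 + (360/1000)×13 + (280/1000)×19.7 = 12.104%
Post-stratifying to population shares instead:
  0.49×5.3 + 0.18×13 + 0.33×19.7 = 11.438%
Difference = 11.438 − 12.104 = -0.666 pp.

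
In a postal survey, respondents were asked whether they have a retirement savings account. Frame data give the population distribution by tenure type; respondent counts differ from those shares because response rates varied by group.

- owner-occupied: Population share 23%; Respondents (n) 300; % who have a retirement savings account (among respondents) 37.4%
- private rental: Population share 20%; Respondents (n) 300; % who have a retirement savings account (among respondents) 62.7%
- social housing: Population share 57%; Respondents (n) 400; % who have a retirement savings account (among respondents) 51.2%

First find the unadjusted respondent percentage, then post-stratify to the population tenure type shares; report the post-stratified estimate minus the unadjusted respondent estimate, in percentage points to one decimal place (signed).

Without adjustment, the pooled respondent share is:
  (300/1000)×37.4 + (300/1000)×62.7 + (400/1000)×51.2 = 50.51%
Reweighting by population tenure type shares:
  0.23×37.4 + 0.2×62.7 + 0.57×51.2 = 50.326%
Difference = 50.326 − 50.51 = -0.184 pp.

-0.2 percentage points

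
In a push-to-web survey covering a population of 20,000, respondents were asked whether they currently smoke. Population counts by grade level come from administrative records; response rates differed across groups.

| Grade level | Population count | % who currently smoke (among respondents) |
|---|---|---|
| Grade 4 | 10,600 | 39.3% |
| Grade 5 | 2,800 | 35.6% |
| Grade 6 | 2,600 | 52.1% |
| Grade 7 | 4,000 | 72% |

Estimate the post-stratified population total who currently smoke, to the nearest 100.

Apply each group's respondent rate to its population count:
  Grade 4: 10,600 × 39.3% = 4165.8
  Grade 5: 2,800 × 35.6% = 996.8
  Grade 6: 2,600 × 52.1% = 1354.6
  Grade 7: 4,000 × 72% = 2880
Estimated total = 9397.2 → 9,400.

9,400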